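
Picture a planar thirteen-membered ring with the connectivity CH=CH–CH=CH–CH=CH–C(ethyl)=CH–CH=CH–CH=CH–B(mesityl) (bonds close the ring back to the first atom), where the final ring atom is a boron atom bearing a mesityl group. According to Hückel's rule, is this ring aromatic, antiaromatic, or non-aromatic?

Every ring atom contributes a p orbital perpendicular to the ring (every atom in a ring double bond is sp² and brings one electron to the p orbital; the boron has an empty p orbital), so the π system is cyclic and fully conjugated.
Adding the contributions, 6 × 2 = 12 from the double-bond units + 0 from the B(mesityl) atom = 12.
With 12 = 4·3 π electrons, Hückel's rule classifies the planar ring as antiaromatic.

Antiaromatic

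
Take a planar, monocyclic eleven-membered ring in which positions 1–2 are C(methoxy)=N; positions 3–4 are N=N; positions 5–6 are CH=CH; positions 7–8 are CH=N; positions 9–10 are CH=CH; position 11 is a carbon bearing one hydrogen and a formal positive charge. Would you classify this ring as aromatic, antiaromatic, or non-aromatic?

Aromatic

Check conjugation: every atom in a ring double bond is sp² and brings one electron to the p orbital; each =N– nitrogen is pyridine-type (lone pair in the sp² plane, one electron in the p orbital); the carbocation has an empty p orbital — every position has a p orbital, so the cyclic π system is continuous.
Adding the contributions, 5 × 2 = 10 from the double-bond units + 0 from the CH(+) atom = 10.
That gives a 4n+2 count (10, n = 2).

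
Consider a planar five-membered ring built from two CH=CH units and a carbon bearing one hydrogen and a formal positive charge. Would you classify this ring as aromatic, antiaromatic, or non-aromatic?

Check conjugation: the double-bond atoms are sp², each contributing one p electron; the carbocation has an empty p orbital — every position has a p orbital, so the cyclic π system is continuous.
Counting π electrons: 2 × 2 = 4 from the double-bond units + 0 from the CH(+) atom = 4.
With 4 = 4·1 π electrons, Hückel's rule classifies the planar ring as antiaromatic.
This is the cyclopentadienyl cation.

Antiaromatic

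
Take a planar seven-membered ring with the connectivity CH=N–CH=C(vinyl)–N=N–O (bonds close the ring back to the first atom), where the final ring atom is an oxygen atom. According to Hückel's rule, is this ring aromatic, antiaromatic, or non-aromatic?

Antiaromatic

Check conjugation: the double-bond atoms are sp², each contributing one p electron; the doubly-bonded nitrogens are pyridine-type — their lone pairs lie in the ring plane, leaving one electron in the p orbital; the oxygen donates one lone pair from its p orbital — every position has a p orbital, so the cyclic π system is continuous.
Counting π electrons: 3 × 2 = 6 from the double-bond units + 2 from the O atom = 8.
With 8 = 4·2 π electrons, Hückel's rule classifies the planar ring as antiaromatic.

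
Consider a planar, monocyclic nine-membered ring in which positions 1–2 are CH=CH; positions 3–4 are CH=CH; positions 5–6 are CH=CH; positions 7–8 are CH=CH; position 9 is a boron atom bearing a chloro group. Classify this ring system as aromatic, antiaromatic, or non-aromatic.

Check conjugation: each doubly-bonded ring atom is sp² with one p-orbital electron; the boron has an empty p orbital — every position has a p orbital, so the cyclic π system is continuous.
π-electron count: 4 × 2 = 8 from the double-bond units + 0 from the B(chloro) atom = 8.
A 4n π count (8, n = 2) in a planar conjugated ring means antiaromatic.

Antiaromatic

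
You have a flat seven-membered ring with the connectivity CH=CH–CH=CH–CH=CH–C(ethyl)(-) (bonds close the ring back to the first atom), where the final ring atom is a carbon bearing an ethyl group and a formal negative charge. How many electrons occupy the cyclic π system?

The p orbitals form a continuous loop: the double-bond atoms are sp², each contributing one p electron; the carbanion's lone pair occupies the p orbital. The ring is fully conjugated.
Counting π electrons: 3 × 2 = 6 from the double-bond units + 2 from the C(ethyl)(-) atom = 8.

8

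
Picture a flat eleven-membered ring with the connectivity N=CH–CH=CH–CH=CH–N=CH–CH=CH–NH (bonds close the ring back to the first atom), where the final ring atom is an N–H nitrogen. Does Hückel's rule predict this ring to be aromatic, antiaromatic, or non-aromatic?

Every ring atom contributes a p orbital perpendicular to the ring (every atom in a ring double bond is sp² and brings one electron to the p orbital; each =N– nitrogen is pyridine-type (lone pair in the sp² plane, one electron in the p orbital); the pyrrole-type nitrogen donates its lone pair from the p orbital), so the π system is cyclic and fully conjugated.
Tallying contributions gives 5 × 2 = 10 from the double-bond units + 2 from the NH atom = 12.
12 = 4(3); a planar, fully conjugated 4n system is antiaromatic.

Antiaromatic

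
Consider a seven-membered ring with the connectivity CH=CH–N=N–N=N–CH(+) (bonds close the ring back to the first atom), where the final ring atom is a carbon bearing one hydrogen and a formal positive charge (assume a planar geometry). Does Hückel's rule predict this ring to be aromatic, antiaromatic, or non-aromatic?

All ring atoms are sp² and supply a p orbital to the ring (the double-bond atoms are sp², each contributing one p electron; the doubly-bonded nitrogens are pyridine-type — their lone pairs lie in the ring plane, leaving one electron in the p orbital; the carbocation has an empty p orbital); the conjugation is uninterrupted.
Adding the contributions, 3 × 2 = 6 from the double-bond units + 0 from the CH(+) atom = 6.
That gives a 4n+2 count (6, n = 1).

Aromatic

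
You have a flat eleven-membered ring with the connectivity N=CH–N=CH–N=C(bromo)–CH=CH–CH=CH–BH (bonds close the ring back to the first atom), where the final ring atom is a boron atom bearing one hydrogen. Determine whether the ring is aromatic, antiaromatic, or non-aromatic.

Aromatic

The p orbitals form a continuous loop: each doubly-bonded ring atom is sp² with one p-orbital electron; each =N– nitrogen is pyridine-type (lone pair in the sp² plane, one electron in the p orbital); the boron has an empty p orbital. The ring is fully conjugated.
Adding the contributions, 5 × 2 = 10 from the double-bond units + 0 from the BH atom = 10.
10 = 4(2) + 2, which satisfies Hückel's 4n+2 rule.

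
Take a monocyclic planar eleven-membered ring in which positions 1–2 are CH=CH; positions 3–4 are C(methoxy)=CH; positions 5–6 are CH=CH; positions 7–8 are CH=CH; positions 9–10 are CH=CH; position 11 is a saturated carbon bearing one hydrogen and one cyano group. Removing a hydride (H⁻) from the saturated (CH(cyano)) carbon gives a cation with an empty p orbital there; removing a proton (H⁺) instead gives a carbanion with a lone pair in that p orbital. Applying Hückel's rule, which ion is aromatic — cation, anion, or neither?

In both ions every ring atom is sp² and contributes a p orbital, so both rings are fully conjugated.
Cation: 5 × 2 + 0 = 10 π electrons → 4(2)+2, aromatic.
Anion: 5 × 2 + 2 = 12 π electrons → 4(3), antiaromatic.

The cation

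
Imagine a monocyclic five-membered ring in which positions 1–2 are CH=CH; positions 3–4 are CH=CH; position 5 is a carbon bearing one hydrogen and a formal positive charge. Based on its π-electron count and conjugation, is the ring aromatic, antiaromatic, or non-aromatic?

Antiaromatic

The p orbitals form a continuous loop: every atom in a ring double bond is sp² and brings one electron to the p orbital; the carbocation has an empty p orbital. The ring is fully conjugated.
Tallying contributions gives 2 × 2 = 4 from the double-bond units + 0 from the CH(+) atom = 4.
4 = 4(1); a planar, fully conjugated 4n system is antiaromatic.
(This ring is the cyclopentadienyl cation.)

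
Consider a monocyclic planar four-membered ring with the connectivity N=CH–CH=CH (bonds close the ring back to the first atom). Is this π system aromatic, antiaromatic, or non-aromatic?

Antiaromatic

Every ring atom contributes a p orbital perpendicular to the ring (each doubly-bonded ring atom is sp² with one p-orbital electron; each =N– nitrogen is pyridine-type (lone pair in the sp² plane, one electron in the p orbital)), so the π system is cyclic and fully conjugated.
Tallying contributions gives 2 × 2 = 4 from the 2 double-bond units.
With 4 = 4·1 π electrons, Hückel's rule classifies the planar ring as antiaromatic.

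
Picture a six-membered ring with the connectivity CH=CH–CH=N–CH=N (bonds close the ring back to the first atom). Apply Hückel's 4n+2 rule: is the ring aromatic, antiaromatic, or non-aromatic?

Every ring atom contributes a p orbital perpendicular to the ring (the double-bond atoms are sp², each contributing one p electron; the doubly-bonded nitrogens are pyridine-type — their lone pairs lie in the ring plane, leaving one electron in the p orbital), so the π system is cyclic and fully conjugated.
π-electron count: 3 × 2 = 6 from the 3 double-bond units.
With 6 π electrons (n = 1), the Hückel 4n+2 condition holds.

Aromatic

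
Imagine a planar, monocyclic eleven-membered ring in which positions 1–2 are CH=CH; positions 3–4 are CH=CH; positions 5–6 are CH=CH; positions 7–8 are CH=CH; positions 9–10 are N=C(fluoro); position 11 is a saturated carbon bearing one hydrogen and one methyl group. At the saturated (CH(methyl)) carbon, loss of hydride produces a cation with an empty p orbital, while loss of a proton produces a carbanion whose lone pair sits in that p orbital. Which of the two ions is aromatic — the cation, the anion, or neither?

In both ions every ring atom is sp² and contributes a p orbital, so both rings are fully conjugated.
Cation: 5 × 2 + 0 = 10 π electrons → 4(2)+2, aromatic.
Anion: 5 × 2 + 2 = 12 π electrons → 4(3), antiaromatic.

The cation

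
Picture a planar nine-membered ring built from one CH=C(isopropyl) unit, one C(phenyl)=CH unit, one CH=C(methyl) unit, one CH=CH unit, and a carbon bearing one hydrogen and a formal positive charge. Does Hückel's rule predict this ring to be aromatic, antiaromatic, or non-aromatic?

Check conjugation: every atom in a ring double bond is sp² and brings one electron to the p orbital; the carbocation has an empty p orbital — every position has a p orbital, so the cyclic π system is continuous.
Tallying contributions gives 4 × 2 = 8 from the double-bond units + 0 from the CH(+) atom = 8.
8 is a 4n count (n = 2), so the planar conjugated ring is antiaromatic.

Antiaromatic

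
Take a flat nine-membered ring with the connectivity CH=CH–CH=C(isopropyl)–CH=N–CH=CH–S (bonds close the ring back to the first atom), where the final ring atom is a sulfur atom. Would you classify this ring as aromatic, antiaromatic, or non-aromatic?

Aromatic

The p orbitals form a continuous loop: each doubly-bonded ring atom is sp² with one p-orbital electron; the doubly-bonded nitrogens are pyridine-type — their lone pairs lie in the ring plane, leaving one electron in the p orbital; the sulfur donates one lone pair from its p orbital. The ring is fully conjugated.
π-electron count: 4 × 2 = 8 from the double-bond units + 2 from the S atom = 10.
10 = 4(2) + 2, which satisfies Hückel's 4n+2 rule.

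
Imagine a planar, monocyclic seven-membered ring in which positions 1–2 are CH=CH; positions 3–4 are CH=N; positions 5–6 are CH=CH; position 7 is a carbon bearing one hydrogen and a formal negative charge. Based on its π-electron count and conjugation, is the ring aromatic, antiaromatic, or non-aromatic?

Antiaromatic

Every ring atom contributes a p orbital perpendicular to the ring (the double-bond atoms are sp², each contributing one p electron; the doubly-bonded nitrogens are pyridine-type — their lone pairs lie in the ring plane, leaving one electron in the p orbital; the carbanion's lone pair occupies the p orbital), so the π system is cyclic and fully conjugated.
π-electron count: 3 × 2 = 6 from the double-bond units + 2 from the CH(-) atom = 8.
8 is a 4n count (n = 2), so the planar conjugated ring is antiaromatic.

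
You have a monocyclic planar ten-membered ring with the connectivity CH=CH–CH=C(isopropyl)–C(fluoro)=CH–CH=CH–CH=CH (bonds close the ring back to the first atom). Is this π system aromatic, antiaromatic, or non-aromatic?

Every ring atom contributes a p orbital perpendicular to the ring (the double-bond atoms are sp², each contributing one p electron), so the π system is cyclic and fully conjugated.
Tallying contributions gives 5 × 2 = 10 from the 5 double-bond units.
10 = 4(2) + 2, which satisfies Hückel's 4n+2 rule.

Aromatic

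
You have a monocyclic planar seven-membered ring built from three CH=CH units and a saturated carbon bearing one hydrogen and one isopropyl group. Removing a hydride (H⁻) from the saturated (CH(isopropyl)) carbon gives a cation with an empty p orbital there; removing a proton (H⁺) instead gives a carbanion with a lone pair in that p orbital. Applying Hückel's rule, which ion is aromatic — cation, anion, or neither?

The cation

Both ions have a continuous loop of p orbitals — each ring atom is sp².
Cation: 3 × 2 + 0 = 6 π electrons → 4(1)+2, aromatic.
Anion: 3 × 2 + 2 = 8 π electrons → 4(2), antiaromatic.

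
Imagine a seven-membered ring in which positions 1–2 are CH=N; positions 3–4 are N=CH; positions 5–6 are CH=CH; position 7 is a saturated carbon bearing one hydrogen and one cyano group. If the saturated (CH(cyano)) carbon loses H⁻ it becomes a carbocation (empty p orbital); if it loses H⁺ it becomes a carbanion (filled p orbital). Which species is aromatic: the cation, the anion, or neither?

Once that carbon is sp², every ring atom has a p orbital and both ions are fully conjugated.
Cation: 3 × 2 + 0 = 6 π electrons → 4(1)+2, aromatic.
Anion: 3 × 2 + 2 = 8 π electrons → 4(2), antiaromatic.

The cation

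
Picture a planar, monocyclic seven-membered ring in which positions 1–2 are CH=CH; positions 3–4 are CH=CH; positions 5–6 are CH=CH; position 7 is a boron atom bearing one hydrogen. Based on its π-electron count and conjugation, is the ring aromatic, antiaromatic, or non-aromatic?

All ring atoms are sp² and supply a p orbital to the ring (the double-bond atoms are sp², each contributing one p electron; the boron has an empty p orbital); the conjugation is uninterrupted.
Counting π electrons: 3 × 2 = 6 from the double-bond units + 0 from the BH atom = 6.
With 6 π electrons (n = 1), the Hückel 4n+2 condition holds.

Aromatic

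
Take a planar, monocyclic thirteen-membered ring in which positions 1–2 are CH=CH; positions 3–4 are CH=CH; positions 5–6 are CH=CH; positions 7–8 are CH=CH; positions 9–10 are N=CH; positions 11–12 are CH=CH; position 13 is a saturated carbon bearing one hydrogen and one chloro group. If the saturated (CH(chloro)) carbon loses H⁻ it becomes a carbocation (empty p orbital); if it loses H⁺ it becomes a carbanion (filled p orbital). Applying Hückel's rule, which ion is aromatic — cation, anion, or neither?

The anion

Once that carbon is sp², every ring atom has a p orbital and both ions are fully conjugated.
Cation: 6 × 2 + 0 = 12 π electrons → 4(3), antiaromatic.
Anion: 6 × 2 + 2 = 14 π electrons → 4(3)+2, aromatic.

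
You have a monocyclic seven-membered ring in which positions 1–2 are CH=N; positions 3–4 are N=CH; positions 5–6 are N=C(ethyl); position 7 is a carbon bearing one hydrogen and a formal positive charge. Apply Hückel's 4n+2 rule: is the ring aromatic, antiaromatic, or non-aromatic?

Check conjugation: the double-bond atoms are sp², each contributing one p electron; each sp² =N– keeps its lone pair in-plane and puts one electron into the π system; the carbocation has an empty p orbital — every position has a p orbital, so the cyclic π system is continuous.
Tallying contributions gives 3 × 2 = 6 from the double-bond units + 0 from the CH(+) atom = 6.
With 6 π electrons (n = 1), the Hückel 4n+2 condition holds.

Aromatic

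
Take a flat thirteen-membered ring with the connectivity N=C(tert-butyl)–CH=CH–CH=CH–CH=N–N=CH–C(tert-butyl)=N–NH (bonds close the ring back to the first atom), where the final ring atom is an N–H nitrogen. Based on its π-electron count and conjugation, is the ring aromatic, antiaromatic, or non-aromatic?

Aromatic

The p orbitals form a continuous loop: the double-bond atoms are sp², each contributing one p electron; each =N– nitrogen is pyridine-type (lone pair in the sp² plane, one electron in the p orbital); the pyrrole-type nitrogen donates its lone pair from the p orbital. The ring is fully conjugated.
Counting π electrons: 6 × 2 = 12 from the double-bond units + 2 from the NH atom = 14.
That gives a 4n+2 count (14, n = 3).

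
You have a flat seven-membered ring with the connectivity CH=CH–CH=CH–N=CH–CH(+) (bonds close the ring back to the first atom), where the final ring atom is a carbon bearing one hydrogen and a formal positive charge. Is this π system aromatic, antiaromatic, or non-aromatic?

All ring atoms are sp² and supply a p orbital to the ring (the double-bond atoms are sp², each contributing one p electron; the doubly-bonded nitrogens are pyridine-type — their lone pairs lie in the ring plane, leaving one electron in the p orbital; the carbocation has an empty p orbital); the conjugation is uninterrupted.
Adding the contributions, 3 × 2 = 6 from the double-bond units + 0 from the CH(+) atom = 6.
Since 6 = 4·1 + 2, the ring meets the 4n+2 criterion.

Aromatic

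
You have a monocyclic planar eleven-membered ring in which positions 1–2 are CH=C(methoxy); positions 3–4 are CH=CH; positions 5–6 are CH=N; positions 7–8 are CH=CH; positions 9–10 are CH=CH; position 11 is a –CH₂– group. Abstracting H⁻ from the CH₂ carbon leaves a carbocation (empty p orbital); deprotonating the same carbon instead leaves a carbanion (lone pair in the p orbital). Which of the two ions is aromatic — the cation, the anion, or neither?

The cation

Both ions have a continuous loop of p orbitals — each ring atom is sp².
Cation: 5 × 2 + 0 = 10 π electrons → 4(2)+2, aromatic.
Anion: 5 × 2 + 2 = 12 π electrons → 4(3), antiaromatic.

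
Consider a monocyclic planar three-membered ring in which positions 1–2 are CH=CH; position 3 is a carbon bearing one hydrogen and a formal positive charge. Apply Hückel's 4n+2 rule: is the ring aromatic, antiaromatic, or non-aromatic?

Aromatic

Every ring atom contributes a p orbital perpendicular to the ring (the double-bond atoms are sp², each contributing one p electron; the carbocation has an empty p orbital), so the π system is cyclic and fully conjugated.
Counting π electrons: 1 × 2 = 2 from the double-bond unit + 0 from the CH(+) atom = 2.
With 2 π electrons (n = 0), the Hückel 4n+2 condition holds.
This is the cyclopropenyl cation.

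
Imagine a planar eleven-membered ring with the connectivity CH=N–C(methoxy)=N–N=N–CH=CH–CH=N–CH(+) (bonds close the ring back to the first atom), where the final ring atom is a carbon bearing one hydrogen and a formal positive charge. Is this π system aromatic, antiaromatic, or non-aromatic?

Aromatic

Every ring atom contributes a p orbital perpendicular to the ring (each doubly-bonded ring atom is sp² with one p-orbital electron; each =N– nitrogen is pyridine-type (lone pair in the sp² plane, one electron in the p orbital); the carbocation has an empty p orbital), so the π system is cyclic and fully conjugated.
Counting π electrons: 5 × 2 = 10 from the double-bond units + 0 from the CH(+) atom = 10.
That gives a 4n+2 count (10, n = 2).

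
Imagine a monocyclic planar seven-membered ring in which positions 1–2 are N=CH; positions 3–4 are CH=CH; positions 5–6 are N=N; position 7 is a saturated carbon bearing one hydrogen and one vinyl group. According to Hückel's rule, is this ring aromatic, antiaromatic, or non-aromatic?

Non-aromatic

Because that saturated carbon is sp³ and has no p orbital in the ring π system at the CH(vinyl) position, the π system cannot extend all the way around the ring.
Without a continuous loop of overlapping p orbitals the Hückel electron count never comes into play.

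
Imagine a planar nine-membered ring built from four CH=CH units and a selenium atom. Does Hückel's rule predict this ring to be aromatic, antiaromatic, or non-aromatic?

Check conjugation: each doubly-bonded ring atom is sp² with one p-orbital electron; the selenium donates one lone pair from its p orbital — every position has a p orbital, so the cyclic π system is continuous.
Counting π electrons: 4 × 2 = 8 from the double-bond units + 2 from the Se atom = 10.
10 = 4(2) + 2, which satisfies Hückel's 4n+2 rule.

Aromatic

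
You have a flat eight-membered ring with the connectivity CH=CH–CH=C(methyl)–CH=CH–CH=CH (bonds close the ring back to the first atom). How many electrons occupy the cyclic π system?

8

The p orbitals form a continuous loop: every atom in a ring double bond is sp² and brings one electron to the p orbital. The ring is fully conjugated.
π-electron count: 4 × 2 = 8 from the 4 double-bond units.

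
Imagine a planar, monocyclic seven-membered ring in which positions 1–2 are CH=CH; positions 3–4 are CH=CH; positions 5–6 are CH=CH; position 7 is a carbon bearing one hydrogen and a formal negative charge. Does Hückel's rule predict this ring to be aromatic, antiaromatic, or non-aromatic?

Antiaromatic

All ring atoms are sp² and supply a p orbital to the ring (the double-bond atoms are sp², each contributing one p electron; the carbanion's lone pair occupies the p orbital); the conjugation is uninterrupted.
π-electron count: 3 × 2 = 6 from the double-bond units + 2 from the CH(-) atom = 8.
8 is a 4n count (n = 2), so the planar conjugated ring is antiaromatic.
This is the cycloheptatrienyl anion.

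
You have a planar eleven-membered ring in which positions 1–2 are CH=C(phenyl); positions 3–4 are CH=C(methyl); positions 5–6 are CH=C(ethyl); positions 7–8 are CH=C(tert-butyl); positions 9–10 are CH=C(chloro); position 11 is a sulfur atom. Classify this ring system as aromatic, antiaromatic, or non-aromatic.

Antiaromatic

The p orbitals form a continuous loop: each doubly-bonded ring atom is sp² with one p-orbital electron; the sulfur donates one lone pair from its p orbital. The ring is fully conjugated.
Adding the contributions, 5 × 2 = 10 from the double-bond units + 2 from the S atom = 12.
12 = 4(3); a planar, fully conjugated 4n system is antiaromatic.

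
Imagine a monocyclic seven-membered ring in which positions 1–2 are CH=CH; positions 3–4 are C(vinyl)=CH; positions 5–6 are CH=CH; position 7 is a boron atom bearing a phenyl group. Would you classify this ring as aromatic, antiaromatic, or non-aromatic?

Aromatic

Check conjugation: the double-bond atoms are sp², each contributing one p electron; the boron has an empty p orbital — every position has a p orbital, so the cyclic π system is continuous.
Adding the contributions, 3 × 2 = 6 from the double-bond units + 0 from the B(phenyl) atom = 6.
6 = 4(1) + 2, which satisfies Hückel's 4n+2 rule.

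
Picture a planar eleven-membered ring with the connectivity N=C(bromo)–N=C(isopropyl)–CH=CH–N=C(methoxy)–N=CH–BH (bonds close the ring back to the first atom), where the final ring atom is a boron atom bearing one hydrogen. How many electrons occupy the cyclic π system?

10

The p orbitals form a continuous loop: every atom in a ring double bond is sp² and brings one electron to the p orbital; each sp² =N– keeps its lone pair in-plane and puts one electron into the π system; the boron has an empty p orbital. The ring is fully conjugated.
Counting π electrons: 5 × 2 = 10 from the double-bond units + 0 from the BH atom = 10.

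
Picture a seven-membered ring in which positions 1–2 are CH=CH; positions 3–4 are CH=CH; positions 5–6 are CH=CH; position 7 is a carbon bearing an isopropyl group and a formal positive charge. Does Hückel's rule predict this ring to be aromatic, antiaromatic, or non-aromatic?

All ring atoms are sp² and supply a p orbital to the ring (every atom in a ring double bond is sp² and brings one electron to the p orbital; the carbocation has an empty p orbital); the conjugation is uninterrupted.
π-electron count: 3 × 2 = 6 from the double-bond units + 0 from the C(isopropyl)(+) atom = 6.
Since 6 = 4·1 + 2, the ring meets the 4n+2 criterion.

Aromatic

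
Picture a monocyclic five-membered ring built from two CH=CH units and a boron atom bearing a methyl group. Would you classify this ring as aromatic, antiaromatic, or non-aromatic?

Antiaromatic

All ring atoms are sp² and supply a p orbital to the ring (every atom in a ring double bond is sp² and brings one electron to the p orbital; the boron has an empty p orbital); the conjugation is uninterrupted.
Adding the contributions, 2 × 2 = 4 from the double-bond units + 0 from the B(methyl) atom = 4.
With 4 = 4·1 π electrons, Hückel's rule classifies the planar ring as antiaromatic.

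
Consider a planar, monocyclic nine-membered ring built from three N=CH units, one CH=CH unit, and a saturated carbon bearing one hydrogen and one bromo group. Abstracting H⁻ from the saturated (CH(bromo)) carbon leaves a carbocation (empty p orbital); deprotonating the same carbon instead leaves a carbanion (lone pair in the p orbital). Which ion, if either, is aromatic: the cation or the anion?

Once that carbon is sp², every ring atom has a p orbital and both ions are fully conjugated.
Cation: 4 × 2 + 0 = 8 π electrons → 4(2), antiaromatic.
Anion: 4 × 2 + 2 = 10 π electrons → 4(2)+2, aromatic.

The anion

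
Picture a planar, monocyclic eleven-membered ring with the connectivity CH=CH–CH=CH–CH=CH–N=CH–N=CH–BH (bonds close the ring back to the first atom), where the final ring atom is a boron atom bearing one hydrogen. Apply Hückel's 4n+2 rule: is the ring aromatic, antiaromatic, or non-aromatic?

Check conjugation: the double-bond atoms are sp², each contributing one p electron; the doubly-bonded nitrogens are pyridine-type — their lone pairs lie in the ring plane, leaving one electron in the p orbital; the boron has an empty p orbital — every position has a p orbital, so the cyclic π system is continuous.
Adding the contributions, 5 × 2 = 10 from the double-bond units + 0 from the BH atom = 10.
10 = 4(2) + 2, which satisfies Hückel's 4n+2 rule.

Aromatic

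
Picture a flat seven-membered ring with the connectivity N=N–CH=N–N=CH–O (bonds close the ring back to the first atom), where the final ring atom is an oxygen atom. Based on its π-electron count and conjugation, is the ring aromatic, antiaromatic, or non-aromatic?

Check conjugation: each doubly-bonded ring atom is sp² with one p-orbital electron; each =N– nitrogen is pyridine-type (lone pair in the sp² plane, one electron in the p orbital); the oxygen donates one lone pair from its p orbital — every position has a p orbital, so the cyclic π system is continuous.
Tallying contributions gives 3 × 2 = 6 from the double-bond units + 2 from the O atom = 8.
8 = 4(2); a planar, fully conjugated 4n system is antiaromatic.

Antiaromatic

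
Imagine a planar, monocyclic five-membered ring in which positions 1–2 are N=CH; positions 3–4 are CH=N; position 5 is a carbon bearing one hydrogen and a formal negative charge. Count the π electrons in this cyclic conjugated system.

The p orbitals form a continuous loop: every atom in a ring double bond is sp² and brings one electron to the p orbital; each =N– nitrogen is pyridine-type (lone pair in the sp² plane, one electron in the p orbital); the carbanion's lone pair occupies the p orbital. The ring is fully conjugated.
π-electron count: 2 × 2 = 4 from the double-bond units + 2 from the CH(-) atom = 6.

6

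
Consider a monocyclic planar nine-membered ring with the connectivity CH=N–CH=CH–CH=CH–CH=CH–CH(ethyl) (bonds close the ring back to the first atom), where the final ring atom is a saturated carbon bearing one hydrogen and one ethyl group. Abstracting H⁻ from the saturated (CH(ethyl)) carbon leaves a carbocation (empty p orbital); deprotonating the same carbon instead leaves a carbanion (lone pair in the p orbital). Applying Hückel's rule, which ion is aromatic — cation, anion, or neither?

In both ions every ring atom is sp² and contributes a p orbital, so both rings are fully conjugated.
Cation: 4 × 2 + 0 = 8 π electrons → 4(2), antiaromatic.
Anion: 4 × 2 + 2 = 10 π electrons → 4(2)+2, aromatic.

The anion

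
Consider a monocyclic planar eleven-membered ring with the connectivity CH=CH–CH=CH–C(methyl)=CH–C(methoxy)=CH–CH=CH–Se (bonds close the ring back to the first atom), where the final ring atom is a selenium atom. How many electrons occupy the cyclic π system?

12

The p orbitals form a continuous loop: each doubly-bonded ring atom is sp² with one p-orbital electron; the selenium donates one lone pair from its p orbital. The ring is fully conjugated.
Tallying contributions gives 5 × 2 = 10 from the double-bond units + 2 from the Se atom = 12.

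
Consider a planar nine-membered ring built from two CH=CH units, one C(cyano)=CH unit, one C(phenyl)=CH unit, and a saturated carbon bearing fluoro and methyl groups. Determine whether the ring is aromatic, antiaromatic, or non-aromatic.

Non-aromatic

Because that saturated carbon is sp³ and has no p orbital in the ring π system at the C(fluoro)(methyl) position, the π system cannot extend all the way around the ring.
Hückel's rule only applies to fully conjugated rings, so this one is simply non-aromatic.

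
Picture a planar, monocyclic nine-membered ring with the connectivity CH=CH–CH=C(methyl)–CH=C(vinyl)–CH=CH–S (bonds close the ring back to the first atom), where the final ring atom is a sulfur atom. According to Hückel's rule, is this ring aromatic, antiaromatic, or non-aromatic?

Aromatic

All ring atoms are sp² and supply a p orbital to the ring (the double-bond atoms are sp², each contributing one p electron; the sulfur donates one lone pair from its p orbital); the conjugation is uninterrupted.
Counting π electrons: 4 × 2 = 8 from the double-bond units + 2 from the S atom = 10.
10 = 4(2) + 2, which satisfies Hückel's 4n+2 rule.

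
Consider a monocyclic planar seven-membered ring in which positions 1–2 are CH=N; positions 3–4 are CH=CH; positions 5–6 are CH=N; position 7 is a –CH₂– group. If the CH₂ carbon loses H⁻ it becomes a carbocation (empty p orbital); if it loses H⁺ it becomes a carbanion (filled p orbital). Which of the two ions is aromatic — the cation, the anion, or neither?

Once that carbon is sp², every ring atom has a p orbital and both ions are fully conjugated.
Cation: 3 × 2 + 0 = 6 π electrons → 4(1)+2, aromatic.
Anion: 3 × 2 + 2 = 8 π electrons → 4(2), antiaromatic.

The cation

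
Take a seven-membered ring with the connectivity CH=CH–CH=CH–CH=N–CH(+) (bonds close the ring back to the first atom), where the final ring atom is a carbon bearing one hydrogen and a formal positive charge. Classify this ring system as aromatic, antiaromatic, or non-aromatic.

Check conjugation: every atom in a ring double bond is sp² and brings one electron to the p orbital; each sp² =N– keeps its lone pair in-plane and puts one electron into the π system; the carbocation has an empty p orbital — every position has a p orbital, so the cyclic π system is continuous.
Counting π electrons: 3 × 2 = 6 from the double-bond units + 0 from the CH(+) atom = 6.
6 = 4(1) + 2, which satisfies Hückel's 4n+2 rule.

Aromatic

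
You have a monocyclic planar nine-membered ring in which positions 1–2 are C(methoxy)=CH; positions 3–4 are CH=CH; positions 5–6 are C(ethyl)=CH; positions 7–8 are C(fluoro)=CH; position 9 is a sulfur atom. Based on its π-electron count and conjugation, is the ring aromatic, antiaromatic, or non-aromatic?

All ring atoms are sp² and supply a p orbital to the ring (every atom in a ring double bond is sp² and brings one electron to the p orbital; the sulfur donates one lone pair from its p orbital); the conjugation is uninterrupted.
Adding the contributions, 4 × 2 = 8 from the double-bond units + 2 from the S atom = 10.
That gives a 4n+2 count (10, n = 2).

Aromatic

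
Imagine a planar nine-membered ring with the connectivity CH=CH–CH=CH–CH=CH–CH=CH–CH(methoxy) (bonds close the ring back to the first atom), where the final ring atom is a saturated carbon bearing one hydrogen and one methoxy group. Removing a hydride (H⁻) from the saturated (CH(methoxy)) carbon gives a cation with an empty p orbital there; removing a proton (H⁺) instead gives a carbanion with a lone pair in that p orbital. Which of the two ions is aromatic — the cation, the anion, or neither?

In both ions every ring atom is sp² and contributes a p orbital, so both rings are fully conjugated.
Cation: 4 × 2 + 0 = 8 π electrons → 4(2), antiaromatic.
Anion: 4 × 2 + 2 = 10 π electrons → 4(2)+2, aromatic.

The anion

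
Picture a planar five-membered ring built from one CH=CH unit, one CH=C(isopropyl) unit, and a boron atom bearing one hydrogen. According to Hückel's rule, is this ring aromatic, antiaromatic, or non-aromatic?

Antiaromatic

Every ring atom contributes a p orbital perpendicular to the ring (every atom in a ring double bond is sp² and brings one electron to the p orbital; the boron has an empty p orbital), so the π system is cyclic and fully conjugated.
Adding the contributions, 2 × 2 = 4 from the double-bond units + 0 from the BH atom = 4.
4 is a 4n count (n = 1), so the planar conjugated ring is antiaromatic.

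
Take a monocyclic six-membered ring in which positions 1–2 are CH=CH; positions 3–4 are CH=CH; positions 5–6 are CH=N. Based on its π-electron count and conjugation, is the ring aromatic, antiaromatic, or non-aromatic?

Aromatic

Check conjugation: each doubly-bonded ring atom is sp² with one p-orbital electron; the doubly-bonded nitrogens are pyridine-type — their lone pairs lie in the ring plane, leaving one electron in the p orbital — every position has a p orbital, so the cyclic π system is continuous.
Tallying contributions gives 3 × 2 = 6 from the 3 double-bond units.
That gives a 4n+2 count (6, n = 1).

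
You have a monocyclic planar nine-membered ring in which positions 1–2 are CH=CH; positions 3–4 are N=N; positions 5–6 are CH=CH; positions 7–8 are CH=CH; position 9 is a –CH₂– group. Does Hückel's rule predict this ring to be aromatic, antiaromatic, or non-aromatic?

The CH2 carbon is saturated: the tetrahedral CH₂ carbon is sp³ and has no p orbital in the ring π system. Conjugation is not continuous around the ring.
Without a continuous loop of overlapping p orbitals the Hückel electron count never comes into play.

Non-aromatic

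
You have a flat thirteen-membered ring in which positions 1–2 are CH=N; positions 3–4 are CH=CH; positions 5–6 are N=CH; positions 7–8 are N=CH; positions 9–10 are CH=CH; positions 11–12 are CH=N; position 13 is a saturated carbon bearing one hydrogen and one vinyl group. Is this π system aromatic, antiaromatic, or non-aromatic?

The CH(vinyl) position has four σ bonds — that saturated carbon is sp³ and has no p orbital in the ring π system — so the cyclic conjugation is interrupted.
Hückel's rule only applies to fully conjugated rings, so this one is simply non-aromatic.

Non-aromatic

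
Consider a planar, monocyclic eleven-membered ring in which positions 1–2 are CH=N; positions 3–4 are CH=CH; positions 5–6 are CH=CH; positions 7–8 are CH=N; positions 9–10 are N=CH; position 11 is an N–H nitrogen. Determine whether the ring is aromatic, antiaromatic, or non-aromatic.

All ring atoms are sp² and supply a p orbital to the ring (the double-bond atoms are sp², each contributing one p electron; each sp² =N– keeps its lone pair in-plane and puts one electron into the π system; the pyrrole-type nitrogen donates its lone pair from the p orbital); the conjugation is uninterrupted.
Adding the contributions, 5 × 2 = 10 from the double-bond units + 2 from the NH atom = 12.
12 is a 4n count (n = 3), so the planar conjugated ring is antiaromatic.

Antiaromatic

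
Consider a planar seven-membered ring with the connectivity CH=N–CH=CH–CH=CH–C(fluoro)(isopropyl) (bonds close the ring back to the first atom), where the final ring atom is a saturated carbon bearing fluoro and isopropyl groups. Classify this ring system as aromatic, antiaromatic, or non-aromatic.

Non-aromatic

The C(fluoro)(isopropyl) carbon is saturated: that saturated carbon is sp³ and has no p orbital in the ring π system. Conjugation is not continuous around the ring.
A ring that is not fully conjugated cannot be aromatic or antiaromatic regardless of its π-electron count.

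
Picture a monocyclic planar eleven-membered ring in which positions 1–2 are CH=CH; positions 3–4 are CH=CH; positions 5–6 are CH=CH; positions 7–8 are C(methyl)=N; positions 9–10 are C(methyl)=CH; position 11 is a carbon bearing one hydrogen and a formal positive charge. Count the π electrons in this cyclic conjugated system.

Every ring atom contributes a p orbital perpendicular to the ring (the double-bond atoms are sp², each contributing one p electron; each sp² =N– keeps its lone pair in-plane and puts one electron into the π system; the carbocation has an empty p orbital), so the π system is cyclic and fully conjugated.
Adding the contributions, 5 × 2 = 10 from the double-bond units + 0 from the CH(+) atom = 10.

10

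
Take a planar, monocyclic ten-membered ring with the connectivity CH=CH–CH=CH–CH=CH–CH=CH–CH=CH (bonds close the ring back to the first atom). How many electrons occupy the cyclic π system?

10

All ring atoms are sp² and supply a p orbital to the ring (every atom in a ring double bond is sp² and brings one electron to the p orbital); the conjugation is uninterrupted.
Adding the contributions, 5 × 2 = 10 from the 5 double-bond units.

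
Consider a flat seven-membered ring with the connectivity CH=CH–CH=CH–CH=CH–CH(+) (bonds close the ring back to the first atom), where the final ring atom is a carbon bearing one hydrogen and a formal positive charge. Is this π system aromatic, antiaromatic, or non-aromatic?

Aromatic

All ring atoms are sp² and supply a p orbital to the ring (the double-bond atoms are sp², each contributing one p electron; the carbocation has an empty p orbital); the conjugation is uninterrupted.
Counting π electrons: 3 × 2 = 6 from the double-bond units + 0 from the CH(+) atom = 6.
With 6 π electrons (n = 1), the Hückel 4n+2 condition holds.
(This ring is the tropylium cation.)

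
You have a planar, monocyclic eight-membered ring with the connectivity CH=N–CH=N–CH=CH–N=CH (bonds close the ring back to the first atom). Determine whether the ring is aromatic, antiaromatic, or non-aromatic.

Check conjugation: the double-bond atoms are sp², each contributing one p electron; each sp² =N– keeps its lone pair in-plane and puts one electron into the π system — every position has a p orbital, so the cyclic π system is continuous.
Adding the contributions, 4 × 2 = 8 from the 4 double-bond units.
A 4n π count (8, n = 2) in a planar conjugated ring means antiaromatic.

Antiaromatic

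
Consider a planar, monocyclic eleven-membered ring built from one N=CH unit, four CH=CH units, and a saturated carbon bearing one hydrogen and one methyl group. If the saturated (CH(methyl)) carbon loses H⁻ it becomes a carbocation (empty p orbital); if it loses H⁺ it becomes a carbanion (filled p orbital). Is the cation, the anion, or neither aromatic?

Once that carbon is sp², every ring atom has a p orbital and both ions are fully conjugated.
Cation: 5 × 2 + 0 = 10 π electrons → 4(2)+2, aromatic.
Anion: 5 × 2 + 2 = 12 π electrons → 4(3), antiaromatic.

The cation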